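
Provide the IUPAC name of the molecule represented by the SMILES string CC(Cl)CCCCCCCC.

2-chlorodecane

The parent chain contains 10 carbons (decane).
Number the chain so that the substituent locant set {2} is lower than {9} at the first point of difference.
With this numbering: a chloro group at C-2.
The name is 2-chlorodecane.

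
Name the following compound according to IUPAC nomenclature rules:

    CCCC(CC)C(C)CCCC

The longest continuous carbon chain has 9 atoms, so the parent hydride is nonane.
The numbering direction is chosen so that the substituent locant set {4,5} is lower than {5,6} at the first point of difference.
This places an ethyl group at C-4; a methyl group at C-5.
Prefixes are listed alphabetically: ethyl, methyl.
The name is 4-ethyl-5-methylnonane.

4-ethyl-5-methylnonane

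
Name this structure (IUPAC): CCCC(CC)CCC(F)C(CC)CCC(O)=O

4,8-diethyl-5-fluoroundecanoic acid

Counting along the main chain through the –COOH group gives 11 carbons: the parent is undecane.
The principal characteristic group is a carboxylic acid (terminal –COOH), named with the suffix -oic acid.
Number the chain so that the carboxylic acid carbon is C-1 by definition.
With this numbering: ethyl groups at C-4 and C-8; a fluoro group at C-5.
Substituent prefixes are cited in alphabetical order (multiplying prefixes like di-/tri- are ignored for ordering).
Assembling the pieces gives 4,8-diethyl-5-fluoroundecanoic acid.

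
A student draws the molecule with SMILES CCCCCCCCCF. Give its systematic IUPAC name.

1-fluorononane

The longest continuous carbon chain has 9 atoms, so the parent hydride is nonane.
Number the chain so that the substituent locant set {1} is lower than {9} at the first point of difference.
That gives a fluoro group at C-1.
Putting it together: 1-fluorononane.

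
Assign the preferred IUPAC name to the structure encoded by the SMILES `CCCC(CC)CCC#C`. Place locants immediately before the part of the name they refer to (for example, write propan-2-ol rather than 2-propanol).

The longest chain bearing the multiple bond is 8 carbons long (octane).
The chain contains a C≡C triple bond, so the unsaturation ending is -yne.
Choose the numbering such that numbering from this end puts the triple bond at C-1 rather than C-7.
With this numbering: the triple bond between C-1 and C-2; an ethyl group at C-5.
The name is 5-ethyloct-1-yne.

5-ethyloct-1-yne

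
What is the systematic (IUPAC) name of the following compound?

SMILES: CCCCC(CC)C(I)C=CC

5-ethyl-4-iodonon-2-ene

The longest carbon chain that includes the multiple bond has 9 carbons, so the parent hydride is nonane.
The chain contains a C=C double bond, so the unsaturation ending is -ene.
Choose the numbering such that numbering from this end puts the double bond at C-2 rather than C-7.
With this numbering: the double bond between C-2 and C-3; an ethyl group at C-5; an iodo group at C-4.
The substituents are ordered alphabetically, ignoring any di-/tri- multipliers.
Assembling the pieces gives 5-ethyl-4-iodonon-2-ene.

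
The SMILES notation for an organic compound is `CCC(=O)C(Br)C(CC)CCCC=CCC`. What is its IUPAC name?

4-bromo-5-ethyldodec-9-en-3-one

Counting along the main chain through the carbonyl and the multiple bond gives 12 carbons: the parent is dodecane.
The highest-priority functional group is a ketone (C=O on an internal carbon), so the name ends in -one.
The chain contains a C=C double bond, so the unsaturation ending is -ene.
The numbering direction is chosen so that numbering from this end puts the carbonyl group at C-3 rather than C-10.
That gives the carbonyl at C-3; the double bond between C-9 and C-10; a bromo group at C-4; an ethyl group at C-5.
The substituents are ordered alphabetically, ignoring any di-/tri- multipliers.
Putting it together: 4-bromo-5-ethyldodec-9-en-3-one.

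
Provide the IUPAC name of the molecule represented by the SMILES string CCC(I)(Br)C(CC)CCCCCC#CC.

10-bromo-9-ethyl-10-iodododec-2-yne

The longest carbon chain that includes the multiple bond has 12 carbons, so the parent hydride is dodecane.
There is one C≡C triple bond, indicated by the ending -yne.
Choose the numbering such that numbering from this end puts the triple bond at C-2 rather than C-10.
With this numbering: the triple bond between C-2 and C-3; a bromo group at C-10; an ethyl group at C-9; an iodo group at C-10.
Substituent prefixes are cited in alphabetical order (multiplying prefixes like di-/tri- are ignored for ordering).
Putting it together: 10-bromo-9-ethyl-10-iodododec-2-yne.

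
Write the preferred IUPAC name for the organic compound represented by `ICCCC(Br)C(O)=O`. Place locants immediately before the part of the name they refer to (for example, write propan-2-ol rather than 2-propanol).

2-bromo-5-iodopentanoic acid

The longest chain bearing the –COOH group is 5 carbons long (pentane).
The principal characteristic group is a carboxylic acid (terminal –COOH), named with the suffix -oic acid.
Choose the numbering such that the carboxylic acid carbon is C-1 by definition.
This places a bromo group at C-2; an iodo group at C-5.
Substituent prefixes are cited in alphabetical order (multiplying prefixes like di-/tri- are ignored for ordering).
Assembling the pieces gives 2-bromo-5-iodopentanoic acid.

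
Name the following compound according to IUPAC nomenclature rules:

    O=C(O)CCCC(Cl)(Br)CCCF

The longest chain bearing the –COOH group is 8 carbons long (octane).
A carboxylic acid (terminal –COOH) is the principal characteristic group, giving the suffix -oic acid.
Number the chain so that the carboxylic acid carbon is C-1 by definition.
This places a bromo group at C-5; a chloro group at C-5; a fluoro group at C-8.
The substituents are ordered alphabetically, ignoring any di-/tri- multipliers.
Putting it together: 5-bromo-5-chloro-8-fluorooctanoic acid.

5-bromo-5-chloro-8-fluorooctanoic acid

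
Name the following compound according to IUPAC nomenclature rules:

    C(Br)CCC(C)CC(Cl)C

1-bromo-6-chloro-4-methylheptane

The parent chain contains 7 carbons (heptane).
The numbering direction is chosen so that the substituent locant set {1,4,6} is lower than {2,4,7} at the first point of difference.
That gives a bromo group at C-1; a chloro group at C-6; a methyl group at C-4.
The substituents are ordered alphabetically, ignoring any di-/tri- multipliers.
The name is 1-bromo-6-chloro-4-methylheptane.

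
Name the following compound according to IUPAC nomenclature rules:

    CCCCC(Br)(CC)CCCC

5-bromo-5-ethylnonane

The longest continuous carbon chain has 9 atoms, so the parent hydride is nonane.
The molecule is symmetric, so either numbering direction gives the same locants.
With this numbering: a bromo group at C-5; an ethyl group at C-5.
Substituent prefixes are cited in alphabetical order (multiplying prefixes like di-/tri- are ignored for ordering).
Assembling the pieces gives 5-bromo-5-ethylnonane.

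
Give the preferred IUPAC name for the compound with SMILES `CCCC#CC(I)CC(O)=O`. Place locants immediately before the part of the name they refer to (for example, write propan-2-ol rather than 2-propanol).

Counting along the main chain through the –COOH group and the multiple bond gives 8 carbons: the parent is octane.
A carboxylic acid (terminal –COOH) is the principal characteristic group, giving the suffix -oic acid.
The chain contains a C≡C triple bond, so the unsaturation ending is -yne.
Number the chain so that the carboxylic acid carbon is C-1 by definition.
With this numbering: the triple bond between C-4 and C-5; an iodo group at C-3.
Putting it together: 3-iodooct-4-ynoic acid.

3-iodooct-4-ynoic acid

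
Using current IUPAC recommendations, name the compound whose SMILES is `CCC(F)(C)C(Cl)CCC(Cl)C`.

2,5-dichloro-6-fluoro-6-methyloctane

The longest continuous carbon chain has 8 atoms, so the parent hydride is octane.
The numbering direction is chosen so that the substituent locant set {2,5,6,6} is lower than {3,3,4,7} at the first point of difference.
With this numbering: chloro groups at C-2 and C-5; a fluoro group at C-6; a methyl group at C-6.
The substituents are ordered alphabetically, ignoring any di-/tri- multipliers.
The name is 2,5-dichloro-6-fluoro-6-methyloctane.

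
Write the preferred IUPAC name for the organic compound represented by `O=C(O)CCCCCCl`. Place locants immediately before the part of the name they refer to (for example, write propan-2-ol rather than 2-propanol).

6-chlorohexanoic acid

Counting along the main chain through the –COOH group gives 6 carbons: the parent is hexane.
The highest-priority functional group is a carboxylic acid (terminal –COOH), so the name ends in -oic acid.
Choose the numbering such that the carboxylic acid carbon is C-1 by definition.
That gives a chloro group at C-6.
Assembling the pieces gives 6-chlorohexanoic acid.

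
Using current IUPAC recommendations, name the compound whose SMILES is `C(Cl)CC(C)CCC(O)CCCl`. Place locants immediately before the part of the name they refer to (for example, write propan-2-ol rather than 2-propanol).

Counting along the main chain through the –OH group gives 8 carbons: the parent is octane.
The highest-priority functional group is an alcohol (–OH), so the name ends in -ol.
The numbering direction is chosen so that numbering from this end puts the hydroxyl group at C-3 rather than C-6.
With this numbering: the hydroxyl at C-3; chloro groups at C-1 and C-8; a methyl group at C-6.
Prefixes are listed alphabetically: chloro, methyl.
Assembling the pieces gives 1,8-dichloro-6-methyloctan-3-ol.

1,8-dichloro-6-methyloctan-3-ol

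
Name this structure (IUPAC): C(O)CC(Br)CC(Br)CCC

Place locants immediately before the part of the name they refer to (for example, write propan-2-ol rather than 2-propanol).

3,5-dibromooctan-1-ol

Counting along the main chain through the –OH group gives 8 carbons: the parent is octane.
The principal characteristic group is an alcohol (–OH), named with the suffix -ol.
Choose the numbering such that numbering from this end puts the hydroxyl group at C-1 rather than C-8.
With this numbering: the hydroxyl at C-1; bromo groups at C-3 and C-5.
Assembling the pieces gives 3,5-dibromooctan-1-ol.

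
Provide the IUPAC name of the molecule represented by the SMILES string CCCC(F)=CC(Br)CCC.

6-bromo-4-fluoronon-4-ene

The longest chain bearing the multiple bond is 9 carbons long (nonane).
The chain contains a C=C double bond, so the unsaturation ending is -ene.
Number the chain so that numbering from this end puts the double bond at C-4 rather than C-5.
This places the double bond between C-4 and C-5; a bromo group at C-6; a fluoro group at C-4.
Substituent prefixes are cited in alphabetical order (multiplying prefixes like di-/tri- are ignored for ordering).
Putting it together: 6-bromo-4-fluoronon-4-ene.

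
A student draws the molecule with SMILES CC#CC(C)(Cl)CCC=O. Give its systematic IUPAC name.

4-chloro-4-methylhept-5-ynal

The longest chain bearing the –CHO group and the multiple bond is 7 carbons long (heptane).
An aldehyde (terminal –CHO) is the principal characteristic group, giving the suffix -al.
There is one C≡C triple bond, indicated by the ending -yne.
Number the chain so that the aldehyde carbon is C-1 by definition.
This places the triple bond between C-5 and C-6; a chloro group at C-4; a methyl group at C-4.
Substituent prefixes are cited in alphabetical order (multiplying prefixes like di-/tri- are ignored for ordering).
Putting it together: 4-chloro-4-methylhept-5-ynal.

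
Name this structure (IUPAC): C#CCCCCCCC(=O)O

The longest chain bearing the –COOH group and the multiple bond is 9 carbons long (nonane).
The principal characteristic group is a carboxylic acid (terminal –COOH), named with the suffix -oic acid.
There is one C≡C triple bond, indicated by the ending -yne.
The numbering direction is chosen so that the carboxylic acid carbon is C-1 by definition.
That gives the triple bond between C-8 and C-9.
Assembling the pieces gives non-8-ynoic acid.

non-8-ynoic acid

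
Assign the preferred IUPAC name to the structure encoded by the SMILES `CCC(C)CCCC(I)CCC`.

The longest continuous carbon chain has 10 atoms, so the parent hydride is decane.
Number the chain so that the substituent locant set {3,7} is lower than {4,8} at the first point of difference.
This places an iodo group at C-7; a methyl group at C-3.
Prefixes are listed alphabetically: iodo, methyl.
The name is 7-iodo-3-methyldecane.

7-iodo-3-methyldecane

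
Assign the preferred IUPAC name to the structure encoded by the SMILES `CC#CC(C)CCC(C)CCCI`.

The longest carbon chain that includes the multiple bond has 10 carbons, so the parent hydride is decane.
The chain contains a C≡C triple bond, so the unsaturation ending is -yne.
Choose the numbering such that numbering from this end puts the triple bond at C-2 rather than C-8.
With this numbering: the triple bond between C-2 and C-3; an iodo group at C-10; methyl groups at C-4 and C-7.
The substituents are ordered alphabetically, ignoring any di-/tri- multipliers.
Assembling the pieces gives 10-iodo-4,7-dimethyldec-2-yne.

10-iodo-4,7-dimethyldec-2-yne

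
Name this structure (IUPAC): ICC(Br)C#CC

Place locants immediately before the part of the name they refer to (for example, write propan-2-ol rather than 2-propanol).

4-bromo-5-iodopent-2-yne

The longest chain bearing the multiple bond is 5 carbons long (pentane).
The chain contains a C≡C triple bond, so the unsaturation ending is -yne.
Number the chain so that numbering from this end puts the triple bond at C-2 rather than C-3.
This places the triple bond between C-2 and C-3; a bromo group at C-4; an iodo group at C-5.
Substituent prefixes are cited in alphabetical order (multiplying prefixes like di-/tri- are ignored for ordering).
Assembling the pieces gives 4-bromo-5-iodopent-2-yne.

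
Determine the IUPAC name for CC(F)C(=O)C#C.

Counting along the main chain through the carbonyl and the multiple bond gives 5 carbons: the parent is pentane.
The highest-priority functional group is a ketone (C=O on an internal carbon), so the name ends in -one.
The chain contains a C≡C triple bond, so the unsaturation ending is -yne.
Choose the numbering such that numbering from this end puts the triple bond at C-1 rather than C-4.
This places the carbonyl at C-3; the triple bond between C-1 and C-2; a fluoro group at C-4.
Assembling the pieces gives 4-fluoropent-1-yn-3-one.

4-fluoropent-1-yn-3-one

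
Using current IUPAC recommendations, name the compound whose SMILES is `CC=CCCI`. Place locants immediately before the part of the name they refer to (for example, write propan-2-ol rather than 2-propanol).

5-iodopent-2-ene

Counting along the main chain through the multiple bond gives 5 carbons: the parent is pentane.
There is one C=C double bond, indicated by the ending -ene.
The numbering direction is chosen so that numbering from this end puts the double bond at C-2 rather than C-3.
This places the double bond between C-2 and C-3; an iodo group at C-5.
Assembling the pieces gives 5-iodopent-2-ene.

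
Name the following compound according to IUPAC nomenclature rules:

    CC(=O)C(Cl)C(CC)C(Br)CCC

5-bromo-3-chloro-4-ethyloctan-2-one

The longest chain bearing the carbonyl is 8 carbons long (octane).
The highest-priority functional group is a ketone (C=O on an internal carbon), so the name ends in -one.
Choose the numbering such that numbering from this end puts the carbonyl group at C-2 rather than C-7.
This places the carbonyl at C-2; a bromo group at C-5; a chloro group at C-3; an ethyl group at C-4.
Substituent prefixes are cited in alphabetical order (multiplying prefixes like di-/tri- are ignored for ordering).
Putting it together: 5-bromo-3-chloro-4-ethyloctan-2-one.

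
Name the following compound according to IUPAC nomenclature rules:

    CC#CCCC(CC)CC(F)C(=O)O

The longest carbon chain that includes the –COOH group and the multiple bond has 9 carbons, so the parent hydride is nonane.
The principal characteristic group is a carboxylic acid (terminal –COOH), named with the suffix -oic acid.
There is one C≡C triple bond, indicated by the ending -yne.
Number the chain so that the carboxylic acid carbon is C-1 by definition.
This places the triple bond between C-7 and C-8; an ethyl group at C-4; a fluoro group at C-2.
Prefixes are listed alphabetically: ethyl, fluoro.
The name is 4-ethyl-2-fluoronon-7-ynoic acid.

4-ethyl-2-fluoronon-7-ynoic acid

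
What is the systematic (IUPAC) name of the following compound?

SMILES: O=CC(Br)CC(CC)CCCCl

The longest carbon chain that includes the –CHO group has 7 carbons, so the parent hydride is heptane.
The highest-priority functional group is an aldehyde (terminal –CHO), so the name ends in -al.
Number the chain so that the aldehyde carbon is C-1 by definition.
This places a bromo group at C-2; a chloro group at C-7; an ethyl group at C-4.
Prefixes are listed alphabetically: bromo, chloro, ethyl.
The name is 2-bromo-7-chloro-4-ethylheptanal.

2-bromo-7-chloro-4-ethylheptanal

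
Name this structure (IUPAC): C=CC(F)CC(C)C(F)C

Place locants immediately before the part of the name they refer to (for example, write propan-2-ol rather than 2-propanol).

The longest carbon chain that includes the multiple bond has 7 carbons, so the parent hydride is heptane.
There is one C=C double bond, indicated by the ending -ene.
The numbering direction is chosen so that numbering from this end puts the double bond at C-1 rather than C-6.
This places the double bond between C-1 and C-2; fluoro groups at C-3 and C-6; a methyl group at C-5.
Prefixes are listed alphabetically: fluoro, methyl.
Assembling the pieces gives 3,6-difluoro-5-methylhept-1-ene.

3,6-difluoro-5-methylhept-1-ene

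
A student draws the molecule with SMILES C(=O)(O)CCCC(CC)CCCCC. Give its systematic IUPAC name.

5-ethyldecanoic acid

Counting along the main chain through the –COOH group gives 10 carbons: the parent is decane.
A carboxylic acid (terminal –COOH) is the principal characteristic group, giving the suffix -oic acid.
Number the chain so that the carboxylic acid carbon is C-1 by definition.
With this numbering: an ethyl group at C-5.
Putting it together: 5-ethyldecanoic acid.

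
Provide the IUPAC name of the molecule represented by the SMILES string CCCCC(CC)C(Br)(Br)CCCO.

Counting along the main chain through the –OH group gives 9 carbons: the parent is nonane.
The principal characteristic group is an alcohol (–OH), named with the suffix -ol.
Choose the numbering such that numbering from this end puts the hydroxyl group at C-1 rather than C-9.
With this numbering: the hydroxyl at C-1; two bromo groups at C-4; an ethyl group at C-5.
The substituents are ordered alphabetically, ignoring any di-/tri- multipliers.
Putting it together: 4,4-dibromo-5-ethylnonan-1-ol.

4,4-dibromo-5-ethylnonan-1-ol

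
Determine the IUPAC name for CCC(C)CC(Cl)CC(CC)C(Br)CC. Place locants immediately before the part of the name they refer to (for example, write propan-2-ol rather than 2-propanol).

The longest continuous carbon chain has 10 atoms, so the parent hydride is decane.
Choose the numbering such that the substituent locant set {3,4,6,8} is lower than {3,5,7,8} at the first point of difference.
With this numbering: a bromo group at C-3; a chloro group at C-6; an ethyl group at C-4; a methyl group at C-8.
Substituent prefixes are cited in alphabetical order (multiplying prefixes like di-/tri- are ignored for ordering).
Putting it together: 3-bromo-6-chloro-4-ethyl-8-methyldecane.

3-bromo-6-chloro-4-ethyl-8-methyldecane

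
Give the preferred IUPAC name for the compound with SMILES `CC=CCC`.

The longest carbon chain that includes the multiple bond has 5 carbons, so the parent hydride is pentane.
A C=C double bond in the chain gives the infix -ene-.
Number the chain so that numbering from this end puts the double bond at C-2 rather than C-3.
That gives the double bond between C-2 and C-3.
Putting it together: pent-2-ene.

pent-2-ene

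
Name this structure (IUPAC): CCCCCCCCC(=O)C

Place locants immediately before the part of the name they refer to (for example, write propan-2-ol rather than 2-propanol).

decan-2-one

The longest chain bearing the carbonyl is 10 carbons long (decane).
The principal characteristic group is a ketone (C=O on an internal carbon), named with the suffix -one.
The numbering direction is chosen so that numbering from this end puts the carbonyl group at C-2 rather than C-9.
This places the carbonyl at C-2.
The name is decan-2-one.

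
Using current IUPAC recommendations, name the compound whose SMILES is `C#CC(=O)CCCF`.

Counting along the main chain through the carbonyl and the multiple bond gives 6 carbons: the parent is hexane.
The highest-priority functional group is a ketone (C=O on an internal carbon), so the name ends in -one.
The chain contains a C≡C triple bond, so the unsaturation ending is -yne.
The numbering direction is chosen so that numbering from this end puts the carbonyl group at C-3 rather than C-4.
With this numbering: the carbonyl at C-3; the triple bond between C-1 and C-2; a fluoro group at C-6.
The name is 6-fluorohex-1-yn-3-one.

6-fluorohex-1-yn-3-one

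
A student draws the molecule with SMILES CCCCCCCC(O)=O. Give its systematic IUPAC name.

octanoic acid

The longest chain bearing the –COOH group is 8 carbons long (octane).
A carboxylic acid (terminal –COOH) is the principal characteristic group, giving the suffix -oic acid.
The numbering direction is chosen so that the carboxylic acid carbon is C-1 by definition.
Assembling the pieces gives octanoic acid.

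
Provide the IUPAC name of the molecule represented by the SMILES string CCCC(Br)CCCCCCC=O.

8-bromoundecanal

Counting along the main chain through the –CHO group gives 11 carbons: the parent is undecane.
An aldehyde (terminal –CHO) is the principal characteristic group, giving the suffix -al.
Choose the numbering such that the aldehyde carbon is C-1 by definition.
That gives a bromo group at C-8.
Putting it together: 8-bromoundecanal.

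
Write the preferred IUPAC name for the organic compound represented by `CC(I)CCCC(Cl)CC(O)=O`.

The longest chain bearing the –COOH group is 8 carbons long (octane).
The principal characteristic group is a carboxylic acid (terminal –COOH), named with the suffix -oic acid.
Number the chain so that the carboxylic acid carbon is C-1 by definition.
With this numbering: a chloro group at C-3; an iodo group at C-7.
Prefixes are listed alphabetically: chloro, iodo.
Assembling the pieces gives 3-chloro-7-iodooctanoic acid.

3-chloro-7-iodooctanoic acid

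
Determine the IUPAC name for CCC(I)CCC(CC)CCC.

The longest continuous carbon chain has 9 atoms, so the parent hydride is nonane.
The numbering direction is chosen so that the substituent locant set {3,6} is lower than {4,7} at the first point of difference.
With this numbering: an ethyl group at C-6; an iodo group at C-3.
Prefixes are listed alphabetically: ethyl, iodo.
The name is 6-ethyl-3-iodononane.

6-ethyl-3-iodononane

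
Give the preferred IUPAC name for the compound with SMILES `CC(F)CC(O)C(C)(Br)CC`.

5-bromo-2-fluoro-5-methylheptan-4-ol

Counting along the main chain through the –OH group gives 7 carbons: the parent is heptane.
The highest-priority functional group is an alcohol (–OH), so the name ends in -ol.
Number the chain so that the substituent locant set {2,5,5} is lower than {3,3,6} at the first point of difference.
That gives the hydroxyl at C-4; a bromo group at C-5; a fluoro group at C-2; a methyl group at C-5.
Substituent prefixes are cited in alphabetical order (multiplying prefixes like di-/tri- are ignored for ordering).
Putting it together: 5-bromo-2-fluoro-5-methylheptan-4-ol.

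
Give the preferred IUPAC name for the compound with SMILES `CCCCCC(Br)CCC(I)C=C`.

6-bromo-3-iodoundec-1-ene

The longest carbon chain that includes the multiple bond has 11 carbons, so the parent hydride is undecane.
The chain contains a C=C double bond, so the unsaturation ending is -ene.
The numbering direction is chosen so that numbering from this end puts the double bond at C-1 rather than C-10.
That gives the double bond between C-1 and C-2; a bromo group at C-6; an iodo group at C-3.
The substituents are ordered alphabetically, ignoring any di-/tri- multipliers.
The name is 6-bromo-3-iodoundec-1-ene.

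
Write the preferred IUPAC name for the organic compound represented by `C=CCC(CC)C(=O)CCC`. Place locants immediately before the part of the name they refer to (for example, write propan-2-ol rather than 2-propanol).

The longest carbon chain that includes the carbonyl and the multiple bond has 8 carbons, so the parent hydride is octane.
The principal characteristic group is a ketone (C=O on an internal carbon), named with the suffix -one.
A C=C double bond in the chain gives the infix -ene-.
The numbering direction is chosen so that numbering from this end puts the carbonyl group at C-4 rather than C-5.
That gives the carbonyl at C-4; the double bond between C-7 and C-8; an ethyl group at C-5.
The name is 5-ethyloct-7-en-4-one.

5-ethyloct-7-en-4-one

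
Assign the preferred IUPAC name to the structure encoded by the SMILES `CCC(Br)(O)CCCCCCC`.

The longest chain bearing the –OH group is 10 carbons long (decane).
The principal characteristic group is an alcohol (–OH), named with the suffix -ol.
Choose the numbering such that numbering from this end puts the hydroxyl group at C-3 rather than C-8.
This places the hydroxyl at C-3; a bromo group at C-3.
Putting it together: 3-bromodecan-3-ol.

3-bromodecan-3-ol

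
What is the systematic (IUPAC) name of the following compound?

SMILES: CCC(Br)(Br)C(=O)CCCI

The longest carbon chain that includes the carbonyl has 7 carbons, so the parent hydride is heptane.
A ketone (C=O on an internal carbon) is the principal characteristic group, giving the suffix -one.
The numbering direction is chosen so that the substituent locant set {1,5,5} is lower than {3,3,7} at the first point of difference.
That gives the carbonyl at C-4; two bromo groups at C-5; an iodo group at C-1.
The substituents are ordered alphabetically, ignoring any di-/tri- multipliers.
The name is 5,5-dibromo-1-iodoheptan-4-one.

5,5-dibromo-1-iodoheptan-4-one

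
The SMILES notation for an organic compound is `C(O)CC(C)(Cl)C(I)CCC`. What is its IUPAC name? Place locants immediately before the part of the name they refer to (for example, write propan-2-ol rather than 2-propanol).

The longest chain bearing the –OH group is 7 carbons long (heptane).
An alcohol (–OH) is the principal characteristic group, giving the suffix -ol.
The numbering direction is chosen so that numbering from this end puts the hydroxyl group at C-1 rather than C-7.
That gives the hydroxyl at C-1; a chloro group at C-3; an iodo group at C-4; a methyl group at C-3.
Prefixes are listed alphabetically: chloro, iodo, methyl.
Putting it together: 3-chloro-4-iodo-3-methylheptan-1-ol.

3-chloro-4-iodo-3-methylheptan-1-ol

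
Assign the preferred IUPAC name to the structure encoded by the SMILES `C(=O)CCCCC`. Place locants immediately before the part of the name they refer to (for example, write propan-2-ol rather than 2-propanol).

The longest chain bearing the –CHO group is 6 carbons long (hexane).
An aldehyde (terminal –CHO) is the principal characteristic group, giving the suffix -al.
The numbering direction is chosen so that the aldehyde carbon is C-1 by definition.
Assembling the pieces gives hexanal.

hexanal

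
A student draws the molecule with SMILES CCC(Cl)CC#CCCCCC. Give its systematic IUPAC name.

The longest carbon chain that includes the multiple bond has 11 carbons, so the parent hydride is undecane.
The chain contains a C≡C triple bond, so the unsaturation ending is -yne.
Choose the numbering such that numbering from this end puts the triple bond at C-5 rather than C-6.
This places the triple bond between C-5 and C-6; a chloro group at C-3.
Putting it together: 3-chloroundec-5-yne.

3-chloroundec-5-yne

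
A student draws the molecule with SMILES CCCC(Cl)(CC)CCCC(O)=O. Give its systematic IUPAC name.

5-chloro-5-ethyloctanoic acid

Counting along the main chain through the –COOH group gives 8 carbons: the parent is octane.
A carboxylic acid (terminal –COOH) is the principal characteristic group, giving the suffix -oic acid.
Number the chain so that the carboxylic acid carbon is C-1 by definition.
This places a chloro group at C-5; an ethyl group at C-5.
The substituents are ordered alphabetically, ignoring any di-/tri- multipliers.
Putting it together: 5-chloro-5-ethyloctanoic acid.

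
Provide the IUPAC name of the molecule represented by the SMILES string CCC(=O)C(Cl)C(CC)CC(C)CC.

Counting along the main chain through the carbonyl gives 9 carbons: the parent is nonane.
The principal characteristic group is a ketone (C=O on an internal carbon), named with the suffix -one.
Number the chain so that numbering from this end puts the carbonyl group at C-3 rather than C-7.
That gives the carbonyl at C-3; a chloro group at C-4; an ethyl group at C-5; a methyl group at C-7.
Substituent prefixes are cited in alphabetical order (multiplying prefixes like di-/tri- are ignored for ordering).
The name is 4-chloro-5-ethyl-7-methylnonan-3-one.

4-chloro-5-ethyl-7-methylnonan-3-one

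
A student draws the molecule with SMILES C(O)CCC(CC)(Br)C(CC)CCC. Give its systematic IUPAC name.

Counting along the main chain through the –OH group gives 8 carbons: the parent is octane.
The principal characteristic group is an alcohol (–OH), named with the suffix -ol.
The numbering direction is chosen so that numbering from this end puts the hydroxyl group at C-1 rather than C-8.
With this numbering: the hydroxyl at C-1; a bromo group at C-4; ethyl groups at C-4 and C-5.
The substituents are ordered alphabetically, ignoring any di-/tri- multipliers.
The name is 4-bromo-4,5-diethyloctan-1-ol.

4-bromo-4,5-diethyloctan-1-ol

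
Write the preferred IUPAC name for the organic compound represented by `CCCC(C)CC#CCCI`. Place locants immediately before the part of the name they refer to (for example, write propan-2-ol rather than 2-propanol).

The longest chain bearing the multiple bond is 9 carbons long (nonane).
There is one C≡C triple bond, indicated by the ending -yne.
Choose the numbering such that numbering from this end puts the triple bond at C-3 rather than C-6.
With this numbering: the triple bond between C-3 and C-4; an iodo group at C-1; a methyl group at C-6.
The substituents are ordered alphabetically, ignoring any di-/tri- multipliers.
Assembling the pieces gives 1-iodo-6-methylnon-3-yne.

1-iodo-6-methylnon-3-yne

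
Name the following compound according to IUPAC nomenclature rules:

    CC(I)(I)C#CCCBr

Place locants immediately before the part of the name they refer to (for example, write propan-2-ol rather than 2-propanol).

1-bromo-5,5-diiodohex-3-yne

The longest carbon chain that includes the multiple bond has 6 carbons, so the parent hydride is hexane.
The chain contains a C≡C triple bond, so the unsaturation ending is -yne.
Number the chain so that the substituent locant set {1,5,5} is lower than {2,2,6} at the first point of difference.
That gives the triple bond between C-3 and C-4; a bromo group at C-1; two iodo groups at C-5.
Prefixes are listed alphabetically: bromo, iodo.
The name is 1-bromo-5,5-diiodohex-3-yne.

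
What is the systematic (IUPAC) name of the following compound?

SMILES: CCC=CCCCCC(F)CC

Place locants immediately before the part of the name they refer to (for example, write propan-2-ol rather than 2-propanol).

Counting along the main chain through the multiple bond gives 11 carbons: the parent is undecane.
A C=C double bond in the chain gives the infix -ene-.
The numbering direction is chosen so that numbering from this end puts the double bond at C-3 rather than C-8.
With this numbering: the double bond between C-3 and C-4; a fluoro group at C-9.
Assembling the pieces gives 9-fluoroundec-3-ene.

9-fluoroundec-3-ene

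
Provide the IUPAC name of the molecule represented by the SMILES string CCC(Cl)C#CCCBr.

The longest chain bearing the multiple bond is 7 carbons long (heptane).
A C≡C triple bond in the chain gives the infix -yne-.
The numbering direction is chosen so that numbering from this end puts the triple bond at C-3 rather than C-4.
This places the triple bond between C-3 and C-4; a bromo group at C-1; a chloro group at C-5.
Substituent prefixes are cited in alphabetical order (multiplying prefixes like di-/tri- are ignored for ordering).
The name is 1-bromo-5-chlorohept-3-yne.

1-bromo-5-chlorohept-3-yne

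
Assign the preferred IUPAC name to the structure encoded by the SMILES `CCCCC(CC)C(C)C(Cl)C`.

The longest continuous carbon chain has 8 atoms, so the parent hydride is octane.
Choose the numbering such that the substituent locant set {2,3,4} is lower than {5,6,7} at the first point of difference.
This places a chloro group at C-2; an ethyl group at C-4; a methyl group at C-3.
Prefixes are listed alphabetically: chloro, ethyl, methyl.
The name is 2-chloro-4-ethyl-3-methyloctane.

2-chloro-4-ethyl-3-methyloctane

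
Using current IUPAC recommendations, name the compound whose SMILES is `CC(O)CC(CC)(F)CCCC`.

4-ethyl-4-fluorooctan-2-ol

The longest carbon chain that includes the –OH group has 8 carbons, so the parent hydride is octane.
The principal characteristic group is an alcohol (–OH), named with the suffix -ol.
Number the chain so that numbering from this end puts the hydroxyl group at C-2 rather than C-7.
That gives the hydroxyl at C-2; an ethyl group at C-4; a fluoro group at C-4.
Prefixes are listed alphabetically: ethyl, fluoro.
Assembling the pieces gives 4-ethyl-4-fluorooctan-2-ol.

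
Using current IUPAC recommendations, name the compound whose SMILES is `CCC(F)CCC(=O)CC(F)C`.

The longest chain bearing the carbonyl is 9 carbons long (nonane).
The principal characteristic group is a ketone (C=O on an internal carbon), named with the suffix -one.
Number the chain so that numbering from this end puts the carbonyl group at C-4 rather than C-6.
With this numbering: the carbonyl at C-4; fluoro groups at C-2 and C-7.
Assembling the pieces gives 2,7-difluorononan-4-one.

2,7-difluorononan-4-one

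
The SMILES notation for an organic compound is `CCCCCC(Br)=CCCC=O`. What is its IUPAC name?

5-bromodec-4-enal

The longest carbon chain that includes the –CHO group and the multiple bond has 10 carbons, so the parent hydride is decane.
An aldehyde (terminal –CHO) is the principal characteristic group, giving the suffix -al.
A C=C double bond in the chain gives the infix -ene-.
Number the chain so that the aldehyde carbon is C-1 by definition.
With this numbering: the double bond between C-4 and C-5; a bromo group at C-5.
The name is 5-bromodec-4-enal.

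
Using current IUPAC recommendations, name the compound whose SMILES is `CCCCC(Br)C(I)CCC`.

5-bromo-4-iodononane

The parent chain contains 9 carbons (nonane).
The numbering direction is chosen so that the substituent locant set {4,5} is lower than {5,6} at the first point of difference.
This places a bromo group at C-5; an iodo group at C-4.
Substituent prefixes are cited in alphabetical order (multiplying prefixes like di-/tri- are ignored for ordering).
The name is 5-bromo-4-iodononane.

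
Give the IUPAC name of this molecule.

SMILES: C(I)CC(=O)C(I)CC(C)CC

1,4-diiodo-6-methyloctan-3-one

Counting along the main chain through the carbonyl gives 8 carbons: the parent is octane.
A ketone (C=O on an internal carbon) is the principal characteristic group, giving the suffix -one.
The numbering direction is chosen so that numbering from this end puts the carbonyl group at C-3 rather than C-6.
This places the carbonyl at C-3; iodo groups at C-1 and C-4; a methyl group at C-6.
The substituents are ordered alphabetically, ignoring any di-/tri- multipliers.
The name is 1,4-diiodo-6-methyloctan-3-one.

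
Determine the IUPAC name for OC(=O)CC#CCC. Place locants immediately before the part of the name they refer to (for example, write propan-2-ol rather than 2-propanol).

The longest carbon chain that includes the –COOH group and the multiple bond has 6 carbons, so the parent hydride is hexane.
The highest-priority functional group is a carboxylic acid (terminal –COOH), so the name ends in -oic acid.
There is one C≡C triple bond, indicated by the ending -yne.
Choose the numbering such that the carboxylic acid carbon is C-1 by definition.
This places the triple bond between C-3 and C-4.
The name is hex-3-ynoic acid.

hex-3-ynoic acid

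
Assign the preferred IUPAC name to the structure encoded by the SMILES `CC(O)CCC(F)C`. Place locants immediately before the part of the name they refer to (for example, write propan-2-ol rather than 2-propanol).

Counting along the main chain through the –OH group gives 6 carbons: the parent is hexane.
The highest-priority functional group is an alcohol (–OH), so the name ends in -ol.
The numbering direction is chosen so that numbering from this end puts the hydroxyl group at C-2 rather than C-5.
With this numbering: the hydroxyl at C-2; a fluoro group at C-5.
The name is 5-fluorohexan-2-ol.

5-fluorohexan-2-ol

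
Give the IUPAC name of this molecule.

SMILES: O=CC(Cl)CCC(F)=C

The longest chain bearing the –CHO group and the multiple bond is 6 carbons long (hexane).
The highest-priority functional group is an aldehyde (terminal –CHO), so the name ends in -al.
A C=C double bond in the chain gives the infix -ene-.
The numbering direction is chosen so that the aldehyde carbon is C-1 by definition.
This places the double bond between C-5 and C-6; a chloro group at C-2; a fluoro group at C-5.
Substituent prefixes are cited in alphabetical order (multiplying prefixes like di-/tri- are ignored for ordering).
Putting it together: 2-chloro-5-fluorohex-5-enal.

2-chloro-5-fluorohex-5-enal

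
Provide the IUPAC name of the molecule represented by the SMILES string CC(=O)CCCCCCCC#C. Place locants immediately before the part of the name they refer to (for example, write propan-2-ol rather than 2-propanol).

undec-10-yn-2-one

Counting along the main chain through the carbonyl and the multiple bond gives 11 carbons: the parent is undecane.
The principal characteristic group is a ketone (C=O on an internal carbon), named with the suffix -one.
The chain contains a C≡C triple bond, so the unsaturation ending is -yne.
The numbering direction is chosen so that numbering from this end puts the carbonyl group at C-2 rather than C-10.
With this numbering: the carbonyl at C-2; the triple bond between C-10 and C-11.
The name is undec-10-yn-2-one.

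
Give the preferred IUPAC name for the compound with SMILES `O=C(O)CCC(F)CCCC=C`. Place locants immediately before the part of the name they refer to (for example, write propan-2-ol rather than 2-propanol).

The longest chain bearing the –COOH group and the multiple bond is 9 carbons long (nonane).
A carboxylic acid (terminal –COOH) is the principal characteristic group, giving the suffix -oic acid.
A C=C double bond in the chain gives the infix -ene-.
Number the chain so that the carboxylic acid carbon is C-1 by definition.
With this numbering: the double bond between C-8 and C-9; a fluoro group at C-4.
Assembling the pieces gives 4-fluoronon-8-enoic acid.

4-fluoronon-8-enoic acid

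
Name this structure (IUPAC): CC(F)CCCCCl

1-chloro-5-fluorohexane

The longest continuous carbon chain has 6 atoms, so the parent hydride is hexane.
The numbering direction is chosen so that the substituent locant set {1,5} is lower than {2,6} at the first point of difference.
That gives a chloro group at C-1; a fluoro group at C-5.
Prefixes are listed alphabetically: chloro, fluoro.
Assembling the pieces gives 1-chloro-5-fluorohexane.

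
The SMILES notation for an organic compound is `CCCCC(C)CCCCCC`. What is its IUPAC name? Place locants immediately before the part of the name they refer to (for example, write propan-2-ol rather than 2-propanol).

5-methylundecane

The longest carbon chain is 11 atoms: the parent is undecane.
Choose the numbering such that the substituent locant set {5} is lower than {7} at the first point of difference.
This places a methyl group at C-5.
The name is 5-methylundecane.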